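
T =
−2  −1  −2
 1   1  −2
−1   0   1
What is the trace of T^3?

T^2 = [[5, 1, 4], [1, 0, −6], [1, 1, 3]]
T^3 = [[−13, −4, −8], [4, −1, −8], [−4, 0, −1]]

−15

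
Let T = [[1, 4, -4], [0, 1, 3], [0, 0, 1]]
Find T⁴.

T = I + N where N = [[0, 4, -4], [0, 0, 3], [0, 0, 0]] is strictly upper-triangular, so N³ = 0.
(I + N)⁴ = I + 4·N + 6·N² = [[1, 16, 56], [0, 1, 12], [0, 0, 1]].

[[1, 16, 56], [0, 1, 12], [0, 0, 1]]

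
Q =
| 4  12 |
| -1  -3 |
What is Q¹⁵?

[[4, 12], [-1, -3]]

Q² = Q (a projection; rank 1, trace 1), so Q¹⁵ = Q.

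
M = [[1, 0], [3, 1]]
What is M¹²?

M = I + N where N = [[0, 0], [3, 0]] is strictly lower-triangular, so N² = 0.
(I + N)¹² = I + 12·N = [[1, 0], [36, 1]].

[[1, 0], [36, 1]]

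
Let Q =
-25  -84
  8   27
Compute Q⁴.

tr Q = 2 and det Q = -3, so the characteristic polynomial is λ² − (2)λ + (-3) with roots -1 and 3.
Eigenvectors give P = [[-7, -3], [2, 1]] with P⁻¹ = [[-1, -3], [2, 7]], and Q = P·diag(-1, 3)·P⁻¹.
Then Q⁴ = P·diag(1, 81)·P⁻¹ = [[-7, -243], [2, 81]] · [[-1, -3], [2, 7]] = [[-479, -1680], [160, 561]].

[[-479, -1680], [160, 561]]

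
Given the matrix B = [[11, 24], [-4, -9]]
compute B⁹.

[[59051, 118104], [-19684, -39369]]

tr B = 2 and det B = -3, so the characteristic polynomial is λ² − (2)λ + (-3) with roots 3 and -1.
Eigenvectors give P = [[-3, -2], [1, 1]] with P⁻¹ = [[-1, -2], [1, 3]], and B = P·diag(3, -1)·P⁻¹.
Then B⁹ = P·diag(19683, -1)·P⁻¹ = [[-59049, 2], [19683, -1]] · [[-1, -2], [1, 3]] = [[59051, 118104], [-19684, -39369]].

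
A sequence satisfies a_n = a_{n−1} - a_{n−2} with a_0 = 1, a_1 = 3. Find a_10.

With companion matrix M = [[1, -1], [1, 0]], [a_n, a_{n−1}]ᵀ = M·[a_{n−1}, a_{n−2}]ᵀ, so [a_10, a_9]ᵀ = M^9·[a_1, a_0]ᵀ.
M^9 = [[-1, 0], [0, -1]], giving [a_10, a_9]ᵀ = [[-3], [-1]].

-3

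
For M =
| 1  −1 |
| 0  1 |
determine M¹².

[[1, −12], [0, 1]]

M = I + N where N = [[0, −1], [0, 0]] is strictly upper-triangular, so N² = 0.
(I + N)¹² = I + 12·N = [[1, −12], [0, 1]].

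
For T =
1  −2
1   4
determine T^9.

[[−18659, −38342], [19171, 38854]]

tr T = 5 and det T = 6, so the characteristic polynomial is λ² − (5)λ + (6) with roots 2 and 3.
Eigenvectors give P = [[−2, −1], [1, 1]] with P⁻¹ = [[−1, −1], [1, 2]], and T = P·diag(2, 3)·P⁻¹.
Then T^9 = P·diag(512, 19683)·P⁻¹ = [[−1024, −19683], [512, 19683]] · [[−1, −1], [1, 2]] = [[−18659, −38342], [19171, 38854]].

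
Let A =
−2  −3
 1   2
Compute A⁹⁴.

A² = I (check: tr A = 0 and det A = −1), so A⁹⁴ = I since 94 is even.

[[1, 0], [0, 1]]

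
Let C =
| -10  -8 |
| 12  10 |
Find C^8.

[[256, 0], [0, 256]]

tr C = 0 and det C = -4, so the characteristic polynomial is λ² − (0)λ + (-4) with roots -2 and 2.
Eigenvectors give P = [[-1, -2], [1, 3]] with P⁻¹ = [[-3, -2], [1, 1]], and C = P·diag(-2, 2)·P⁻¹.
Then C^8 = P·diag(256, 256)·P⁻¹ = [[-256, -512], [256, 768]] · [[-3, -2], [1, 1]] = [[256, 0], [0, 256]].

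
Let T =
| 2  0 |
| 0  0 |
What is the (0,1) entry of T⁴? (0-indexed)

0

T² = [[4, 0], [0, 0]]
T³ = [[8, 0], [0, 0]]
T⁴ = [[16, 0], [0, 0]]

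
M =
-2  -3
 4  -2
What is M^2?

[[-8, 12], [-16, -8]]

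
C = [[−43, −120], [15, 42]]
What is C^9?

[[−181243, −484680], [60585, 162072]]

tr C = −1 and det C = −6, so the characteristic polynomial is λ² − (−1)λ + (−6) with roots −3 and 2.
Eigenvectors give P = [[−3, −8], [1, 3]] with P⁻¹ = [[−3, −8], [1, 3]], and C = P·diag(−3, 2)·P⁻¹.
Then C^9 = P·diag(−19683, 512)·P⁻¹ = [[59049, −4096], [−19683, 1536]] · [[−3, −8], [1, 3]] = [[−181243, −484680], [60585, 162072]].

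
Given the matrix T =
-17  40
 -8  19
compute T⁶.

[[-2911, 7280], [-1456, 3641]]

tr T = 2 and det T = -3, so the characteristic polynomial is λ² − (2)λ + (-3) with roots -1 and 3.
Eigenvectors give P = [[5, -2], [2, -1]] with P⁻¹ = [[1, -2], [2, -5]], and T = P·diag(-1, 3)·P⁻¹.
Then T⁶ = P·diag(1, 729)·P⁻¹ = [[5, -1458], [2, -729]] · [[1, -2], [2, -5]] = [[-2911, 7280], [-1456, 3641]].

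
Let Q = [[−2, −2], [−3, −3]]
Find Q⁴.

[[250, 250], [375, 375]]

Q² = [[10, 10], [15, 15]]
Q³ = [[−50, −50], [−75, −75]]
Q⁴ = [[250, 250], [375, 375]]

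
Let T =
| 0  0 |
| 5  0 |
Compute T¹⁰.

[[0, 0], [0, 0]]

T is strictly triangular, hence nilpotent: T² = 0, so T¹⁰ = 0.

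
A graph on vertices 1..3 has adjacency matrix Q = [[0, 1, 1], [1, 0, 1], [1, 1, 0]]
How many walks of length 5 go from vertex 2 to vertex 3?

The number of length-5 walks from vertex 2 to vertex 3 is entry (2,3) of Q⁵, where Q is the adjacency matrix.
Q² = [[2, 1, 1], [1, 2, 1], [1, 1, 2]]
Q³ = [[2, 3, 3], [3, 2, 3], [3, 3, 2]]
Q⁴ = [[6, 5, 5], [5, 6, 5], [5, 5, 6]]
Q⁵ = [[10, 11, 11], [11, 10, 11], [11, 11, 10]]

11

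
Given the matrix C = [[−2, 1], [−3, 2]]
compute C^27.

C² = I (check: tr C = 0 and det C = −1), so C^27 = C since 27 is odd.

[[−2, 1], [−3, 2]]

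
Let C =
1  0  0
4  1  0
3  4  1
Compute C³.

C = I + N where N = [[0, 0, 0], [4, 0, 0], [3, 4, 0]] is strictly lower-triangular, so N³ = 0.
(I + N)³ = I + 3·N + 3·N² = [[1, 0, 0], [12, 1, 0], [57, 12, 1]].

[[1, 0, 0], [12, 1, 0], [57, 12, 1]]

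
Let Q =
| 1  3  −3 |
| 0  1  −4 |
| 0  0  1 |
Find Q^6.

[[1, 18, −198], [0, 1, −24], [0, 0, 1]]

Q = I + N where N = [[0, 3, −3], [0, 0, −4], [0, 0, 0]] is strictly upper-triangular, so N^3 = 0.
(I + N)^6 = I + 6·N + 15·N^2 = [[1, 18, −198], [0, 1, −24], [0, 0, 1]].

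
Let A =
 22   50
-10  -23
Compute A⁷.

[[9388, 23150], [-4630, -11447]]

tr A = -1 and det A = -6, so the characteristic polynomial is λ² − (-1)λ + (-6) with roots -3 and 2.
Eigenvectors give P = [[-2, -5], [1, 2]] with P⁻¹ = [[2, 5], [-1, -2]], and A = P·diag(-3, 2)·P⁻¹.
Then A⁷ = P·diag(-2187, 128)·P⁻¹ = [[4374, -640], [-2187, 256]] · [[2, 5], [-1, -2]] = [[9388, 23150], [-4630, -11447]].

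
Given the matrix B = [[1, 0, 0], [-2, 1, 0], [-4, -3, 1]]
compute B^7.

[[1, 0, 0], [-14, 1, 0], [98, -21, 1]]

B = I + N where N = [[0, 0, 0], [-2, 0, 0], [-4, -3, 0]] is strictly lower-triangular, so N^3 = 0.
(I + N)^7 = I + 7·N + 21·N^2 = [[1, 0, 0], [-14, 1, 0], [98, -21, 1]].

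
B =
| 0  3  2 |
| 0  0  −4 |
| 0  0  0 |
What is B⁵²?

B is strictly triangular, hence nilpotent: B³ = 0, so B⁵² = 0.

[[0, 0, 0], [0, 0, 0], [0, 0, 0]]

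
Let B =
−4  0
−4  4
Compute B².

[[16, 0], [0, 16]]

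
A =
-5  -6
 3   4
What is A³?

[[-17, -18], [9, 10]]

tr A = -1 and det A = -2, so the characteristic polynomial is λ² − (-1)λ + (-2) with roots -2 and 1.
Eigenvectors give P = [[2, -1], [-1, 1]] with P⁻¹ = [[1, 1], [1, 2]], and A = P·diag(-2, 1)·P⁻¹.
Then A³ = P·diag(-8, 1)·P⁻¹ = [[-16, -1], [8, 1]] · [[1, 1], [1, 2]] = [[-17, -18], [9, 10]].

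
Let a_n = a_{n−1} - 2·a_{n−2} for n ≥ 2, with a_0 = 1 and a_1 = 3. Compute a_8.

-23

With companion matrix B = [[1, -2], [1, 0]], [a_n, a_{n−1}]ᵀ = B·[a_{n−1}, a_{n−2}]ᵀ, so [a_8, a_7]ᵀ = B⁷·[a_1, a_0]ᵀ.
B⁷ = [[-3, -14], [7, -10]], giving [a_8, a_7]ᵀ = [[-23], [11]].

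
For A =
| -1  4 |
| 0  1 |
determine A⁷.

[[-1, 4], [0, 1]]

A² = I (check: tr A = 0 and det A = -1), so A⁷ = A since 7 is odd.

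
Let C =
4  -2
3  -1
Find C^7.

tr C = 3 and det C = 2, so the characteristic polynomial is λ² − (3)λ + (2) with roots 2 and 1.
Eigenvectors give P = [[1, 2], [1, 3]] with P⁻¹ = [[3, -2], [-1, 1]], and C = P·diag(2, 1)·P⁻¹.
Then C^7 = P·diag(128, 1)·P⁻¹ = [[128, 2], [128, 3]] · [[3, -2], [-1, 1]] = [[382, -254], [381, -253]].

[[382, -254], [381, -253]]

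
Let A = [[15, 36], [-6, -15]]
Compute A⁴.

[[81, 0], [0, 81]]

tr A = 0 and det A = -9, so the characteristic polynomial is λ² − (0)λ + (-9) with roots 3 and -3.
Eigenvectors give P = [[-3, -2], [1, 1]] with P⁻¹ = [[-1, -2], [1, 3]], and A = P·diag(3, -3)·P⁻¹.
Then A⁴ = P·diag(81, 81)·P⁻¹ = [[-243, -162], [81, 81]] · [[-1, -2], [1, 3]] = [[81, 0], [0, 81]].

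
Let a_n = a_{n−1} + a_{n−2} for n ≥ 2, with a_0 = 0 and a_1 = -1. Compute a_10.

With companion matrix B = [[1, 1], [1, 0]], [a_n, a_{n−1}]ᵀ = B·[a_{n−1}, a_{n−2}]ᵀ, so [a_10, a_9]ᵀ = B⁹·[a_1, a_0]ᵀ.
B⁹ = [[55, 34], [34, 21]], giving [a_10, a_9]ᵀ = [[-55], [-34]].

-55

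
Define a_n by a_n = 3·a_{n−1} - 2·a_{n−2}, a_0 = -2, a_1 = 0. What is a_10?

2044

With companion matrix T = [[3, -2], [1, 0]], [a_n, a_{n−1}]ᵀ = T·[a_{n−1}, a_{n−2}]ᵀ, so [a_10, a_9]ᵀ = T⁹·[a_1, a_0]ᵀ.
T⁹ = [[1023, -1022], [511, -510]], giving [a_10, a_9]ᵀ = [[2044], [1020]].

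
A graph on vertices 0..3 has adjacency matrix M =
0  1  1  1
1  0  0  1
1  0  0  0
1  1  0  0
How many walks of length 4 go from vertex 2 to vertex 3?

4

The number of length-4 walks from vertex 2 to vertex 3 is entry (2,3) of M⁴, where M is the adjacency matrix.
M² = [[3, 1, 0, 1], [1, 2, 1, 1], [0, 1, 1, 1], [1, 1, 1, 2]]
M³ = [[2, 4, 3, 4], [4, 2, 1, 3], [3, 1, 0, 1], [4, 3, 1, 2]]
M⁴ = [[11, 6, 2, 6], [6, 7, 4, 6], [2, 4, 3, 4], [6, 6, 4, 7]]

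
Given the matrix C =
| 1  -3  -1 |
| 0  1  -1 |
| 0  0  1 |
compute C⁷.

[[1, -21, 56], [0, 1, -7], [0, 0, 1]]

C = I + N where N = [[0, -3, -1], [0, 0, -1], [0, 0, 0]] is strictly upper-triangular, so N³ = 0.
(I + N)⁷ = I + 7·N + 21·N² = [[1, -21, 56], [0, 1, -7], [0, 0, 1]].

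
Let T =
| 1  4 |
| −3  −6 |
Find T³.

[[49, 76], [−57, −84]]

tr T = −5 and det T = 6, so the characteristic polynomial is λ² − (−5)λ + (6) with roots −2 and −3.
Eigenvectors give P = [[4, 1], [−3, −1]] with P⁻¹ = [[1, 1], [−3, −4]], and T = P·diag(−2, −3)·P⁻¹.
Then T³ = P·diag(−8, −27)·P⁻¹ = [[−32, −27], [24, 27]] · [[1, 1], [−3, −4]] = [[49, 76], [−57, −84]].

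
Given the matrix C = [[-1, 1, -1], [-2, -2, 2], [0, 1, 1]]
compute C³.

[[9, 9, -5], [-14, -2, 2], [4, 3, 3]]

C² = [[-1, -4, 2], [6, 4, 0], [-2, -1, 3]]
C³ = [[9, 9, -5], [-14, -2, 2], [4, 3, 3]]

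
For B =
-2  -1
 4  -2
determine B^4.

[[-64, 0], [0, -64]]

B^2 = [[0, 4], [-16, 0]]
B^3 = [[16, -8], [32, 16]]
B^4 = [[-64, 0], [0, -64]]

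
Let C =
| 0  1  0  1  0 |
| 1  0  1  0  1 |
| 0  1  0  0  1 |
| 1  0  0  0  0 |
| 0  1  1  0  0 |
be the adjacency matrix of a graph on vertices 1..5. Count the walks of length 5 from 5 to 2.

18

The number of length-5 walks from vertex 5 to vertex 2 is entry (5,2) of C^5, where C is the adjacency matrix.
C^2 = [[2, 0, 1, 0, 1], [0, 3, 1, 1, 1], [1, 1, 2, 0, 1], [0, 1, 0, 1, 0], [1, 1, 1, 0, 2]]
C^3 = [[0, 4, 1, 2, 1], [4, 2, 4, 0, 4], [1, 4, 2, 1, 3], [2, 0, 1, 0, 1], [1, 4, 3, 1, 2]]
C^4 = [[6, 2, 5, 0, 5], [2, 12, 6, 4, 6], [5, 6, 7, 1, 6], [0, 4, 1, 2, 1], [5, 6, 6, 1, 7]]
C^5 = [[2, 16, 7, 6, 7], [16, 14, 18, 2, 18], [7, 18, 12, 5, 13], [6, 2, 5, 0, 5], [7, 18, 13, 5, 12]]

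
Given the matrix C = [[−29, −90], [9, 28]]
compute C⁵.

tr C = −1 and det C = −2, so the characteristic polynomial is λ² − (−1)λ + (−2) with roots 1 and −2.
Eigenvectors give P = [[3, 10], [−1, −3]] with P⁻¹ = [[−3, −10], [1, 3]], and C = P·diag(1, −2)·P⁻¹.
Then C⁵ = P·diag(1, −32)·P⁻¹ = [[3, −320], [−1, 96]] · [[−3, −10], [1, 3]] = [[−329, −990], [99, 298]].

[[−329, −990], [99, 298]]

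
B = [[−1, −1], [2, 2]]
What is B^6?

B² = B (a projection; rank 1, trace 1), so B^6 = B.

[[−1, −1], [2, 2]]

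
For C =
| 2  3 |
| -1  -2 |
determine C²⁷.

C² = I (check: tr C = 0 and det C = -1), so C²⁷ = C since 27 is odd.

[[2, 3], [-1, -2]]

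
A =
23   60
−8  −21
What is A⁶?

tr A = 2 and det A = −3, so the characteristic polynomial is λ² − (2)λ + (−3) with roots −1 and 3.
Eigenvectors give P = [[−5, −3], [2, 1]] with P⁻¹ = [[1, 3], [−2, −5]], and A = P·diag(−1, 3)·P⁻¹.
Then A⁶ = P·diag(1, 729)·P⁻¹ = [[−5, −2187], [2, 729]] · [[1, 3], [−2, −5]] = [[4369, 10920], [−1456, −3639]].

[[4369, 10920], [−1456, −3639]]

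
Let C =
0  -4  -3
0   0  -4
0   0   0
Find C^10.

[[0, 0, 0], [0, 0, 0], [0, 0, 0]]

C is strictly triangular, hence nilpotent: C^3 = 0, so C^10 = 0.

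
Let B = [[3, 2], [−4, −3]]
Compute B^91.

[[3, 2], [−4, −3]]

B² = I (check: tr B = 0 and det B = −1), so B^91 = B since 91 is odd.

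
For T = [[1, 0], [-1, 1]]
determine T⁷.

T = I + N where N = [[0, 0], [-1, 0]] is strictly lower-triangular, so N² = 0.
(I + N)⁷ = I + 7·N = [[1, 0], [-7, 1]].

[[1, 0], [-7, 1]]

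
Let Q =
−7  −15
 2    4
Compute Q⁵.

tr Q = −3 and det Q = 2, so the characteristic polynomial is λ² − (−3)λ + (2) with roots −1 and −2.
Eigenvectors give P = [[−5, −3], [2, 1]] with P⁻¹ = [[1, 3], [−2, −5]], and Q = P·diag(−1, −2)·P⁻¹.
Then Q⁵ = P·diag(−1, −32)·P⁻¹ = [[5, 96], [−2, −32]] · [[1, 3], [−2, −5]] = [[−187, −465], [62, 154]].

[[−187, −465], [62, 154]]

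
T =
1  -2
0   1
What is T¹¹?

T = I + N where N = [[0, -2], [0, 0]] is strictly upper-triangular, so N² = 0.
(I + N)¹¹ = I + 11·N = [[1, -22], [0, 1]].

[[1, -22], [0, 1]]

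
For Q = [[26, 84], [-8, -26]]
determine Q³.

tr Q = 0 and det Q = -4, so the characteristic polynomial is λ² − (0)λ + (-4) with roots -2 and 2.
Eigenvectors give P = [[-3, -7], [1, 2]] with P⁻¹ = [[2, 7], [-1, -3]], and Q = P·diag(-2, 2)·P⁻¹.
Then Q³ = P·diag(-8, 8)·P⁻¹ = [[24, -56], [-8, 16]] · [[2, 7], [-1, -3]] = [[104, 336], [-32, -104]].

[[104, 336], [-32, -104]]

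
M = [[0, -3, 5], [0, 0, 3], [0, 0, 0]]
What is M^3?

[[0, 0, 0], [0, 0, 0], [0, 0, 0]]

M is strictly triangular, hence nilpotent: M^3 = 0, so M^3 = 0.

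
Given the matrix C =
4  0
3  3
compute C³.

[[64, 0], [111, 27]]

C² = [[16, 0], [21, 9]]
C³ = [[64, 0], [111, 27]]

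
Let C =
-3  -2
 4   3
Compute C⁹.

[[-3, -2], [4, 3]]

C² = I (check: tr C = 0 and det C = -1), so C⁹ = C since 9 is odd.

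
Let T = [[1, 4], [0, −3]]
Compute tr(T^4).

T^2 = [[1, −8], [0, 9]]
T^3 = [[1, 28], [0, −27]]
T^4 = [[1, −80], [0, 81]]

82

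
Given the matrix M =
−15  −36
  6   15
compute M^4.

tr M = 0 and det M = −9, so the characteristic polynomial is λ² − (0)λ + (−9) with roots −3 and 3.
Eigenvectors give P = [[3, −2], [−1, 1]] with P⁻¹ = [[1, 2], [1, 3]], and M = P·diag(−3, 3)·P⁻¹.
Then M^4 = P·diag(81, 81)·P⁻¹ = [[243, −162], [−81, 81]] · [[1, 2], [1, 3]] = [[81, 0], [0, 81]].

[[81, 0], [0, 81]]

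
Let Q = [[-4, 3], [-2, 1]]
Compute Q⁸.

[[766, -765], [510, -509]]

tr Q = -3 and det Q = 2, so the characteristic polynomial is λ² − (-3)λ + (2) with roots -1 and -2.
Eigenvectors give P = [[-1, -3], [-1, -2]] with P⁻¹ = [[2, -3], [-1, 1]], and Q = P·diag(-1, -2)·P⁻¹.
Then Q⁸ = P·diag(1, 256)·P⁻¹ = [[-1, -768], [-1, -512]] · [[2, -3], [-1, 1]] = [[766, -765], [510, -509]].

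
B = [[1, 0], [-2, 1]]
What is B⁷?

B = I + N where N = [[0, 0], [-2, 0]] is strictly lower-triangular, so N² = 0.
(I + N)⁷ = I + 7·N = [[1, 0], [-14, 1]].

[[1, 0], [-14, 1]]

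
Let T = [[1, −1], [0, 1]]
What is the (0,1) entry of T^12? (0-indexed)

T = I + N where N = [[0, −1], [0, 0]] is strictly upper-triangular, so N^2 = 0.
(I + N)^12 = I + 12·N = [[1, −12], [0, 1]].

−12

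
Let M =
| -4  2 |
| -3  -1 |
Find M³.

[[-10, 30], [-45, 35]]

M² = [[10, -10], [15, -5]]
M³ = [[-10, 30], [-45, 35]]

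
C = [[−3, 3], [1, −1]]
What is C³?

[[−48, 48], [16, −16]]

C² = [[12, −12], [−4, 4]]
C³ = [[−48, 48], [16, −16]]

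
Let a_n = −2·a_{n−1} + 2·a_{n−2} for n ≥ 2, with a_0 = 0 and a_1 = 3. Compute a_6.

−360

With companion matrix M = [[−2, 2], [1, 0]], [a_n, a_{n−1}]ᵀ = M·[a_{n−1}, a_{n−2}]ᵀ, so [a_6, a_5]ᵀ = M⁵·[a_1, a_0]ᵀ.
M⁵ = [[−120, 88], [44, −32]], giving [a_6, a_5]ᵀ = [[−360], [132]].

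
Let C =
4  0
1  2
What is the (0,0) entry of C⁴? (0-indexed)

C² = [[16, 0], [6, 4]]
C³ = [[64, 0], [28, 8]]
C⁴ = [[256, 0], [120, 16]]

256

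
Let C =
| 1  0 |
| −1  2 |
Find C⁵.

tr C = 3 and det C = 2, so the characteristic polynomial is λ² − (3)λ + (2) with roots 2 and 1.
Eigenvectors give P = [[0, 1], [−1, 1]] with P⁻¹ = [[1, −1], [1, 0]], and C = P·diag(2, 1)·P⁻¹.
Then C⁵ = P·diag(32, 1)·P⁻¹ = [[0, 1], [−32, 1]] · [[1, −1], [1, 0]] = [[1, 0], [−31, 32]].

[[1, 0], [−31, 32]]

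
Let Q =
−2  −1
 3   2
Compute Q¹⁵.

[[−2, −1], [3, 2]]

Q² = I (check: tr Q = 0 and det Q = −1), so Q¹⁵ = Q since 15 is odd.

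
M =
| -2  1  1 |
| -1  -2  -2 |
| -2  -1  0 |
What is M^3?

[[11, 15, 11], [-27, -5, -2], [-10, 5, 5]]

M^2 = [[1, -5, -4], [8, 5, 3], [5, 0, 0]]
M^3 = [[11, 15, 11], [-27, -5, -2], [-10, 5, 5]]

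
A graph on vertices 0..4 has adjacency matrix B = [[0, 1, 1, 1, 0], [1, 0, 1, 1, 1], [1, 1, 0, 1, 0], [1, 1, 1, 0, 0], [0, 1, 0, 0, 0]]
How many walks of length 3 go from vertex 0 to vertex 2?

The number of length-3 walks from vertex 0 to vertex 2 is entry (0,2) of B^3, where B is the adjacency matrix.
B^2 = [[3, 2, 2, 2, 1], [2, 4, 2, 2, 0], [2, 2, 3, 2, 1], [2, 2, 2, 3, 1], [1, 0, 1, 1, 1]]
B^3 = [[6, 8, 7, 7, 2], [8, 6, 8, 8, 4], [7, 8, 6, 7, 2], [7, 8, 7, 6, 2], [2, 4, 2, 2, 0]]

7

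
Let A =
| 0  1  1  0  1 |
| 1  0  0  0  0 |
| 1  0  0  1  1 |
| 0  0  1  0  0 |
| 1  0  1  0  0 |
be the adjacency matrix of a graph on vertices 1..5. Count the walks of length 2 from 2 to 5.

The number of length-2 walks from vertex 2 to vertex 5 is entry (2,5) of A², where A is the adjacency matrix.
A² = [[3, 0, 1, 1, 1], [0, 1, 1, 0, 1], [1, 1, 3, 0, 1], [1, 0, 0, 1, 1], [1, 1, 1, 1, 2]]

1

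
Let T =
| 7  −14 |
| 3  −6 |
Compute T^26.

[[7, −14], [3, −6]]

T² = T (a projection; rank 1, trace 1), so T^26 = T.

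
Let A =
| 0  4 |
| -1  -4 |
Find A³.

A² = [[-4, -16], [4, 12]]
A³ = [[16, 48], [-12, -32]]

[[16, 48], [-12, -32]]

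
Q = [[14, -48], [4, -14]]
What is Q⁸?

[[256, 0], [0, 256]]

tr Q = 0 and det Q = -4, so the characteristic polynomial is λ² − (0)λ + (-4) with roots -2 and 2.
Eigenvectors give P = [[3, -4], [1, -1]] with P⁻¹ = [[-1, 4], [-1, 3]], and Q = P·diag(-2, 2)·P⁻¹.
Then Q⁸ = P·diag(256, 256)·P⁻¹ = [[768, -1024], [256, -256]] · [[-1, 4], [-1, 3]] = [[256, 0], [0, 256]].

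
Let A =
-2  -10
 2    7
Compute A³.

tr A = 5 and det A = 6, so the characteristic polynomial is λ² − (5)λ + (6) with roots 3 and 2.
Eigenvectors give P = [[-2, 5], [1, -2]] with P⁻¹ = [[2, 5], [1, 2]], and A = P·diag(3, 2)·P⁻¹.
Then A³ = P·diag(27, 8)·P⁻¹ = [[-54, 40], [27, -16]] · [[2, 5], [1, 2]] = [[-68, -190], [38, 103]].

[[-68, -190], [38, 103]]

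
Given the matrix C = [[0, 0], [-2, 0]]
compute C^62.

C is strictly triangular, hence nilpotent: C^2 = 0, so C^62 = 0.

[[0, 0], [0, 0]]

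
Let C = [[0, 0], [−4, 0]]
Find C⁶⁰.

[[0, 0], [0, 0]]

C is strictly triangular, hence nilpotent: C² = 0, so C⁶⁰ = 0.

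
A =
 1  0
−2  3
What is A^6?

tr A = 4 and det A = 3, so the characteristic polynomial is λ² − (4)λ + (3) with roots 3 and 1.
Eigenvectors give P = [[0, 1], [−1, 1]] with P⁻¹ = [[1, −1], [1, 0]], and A = P·diag(3, 1)·P⁻¹.
Then A^6 = P·diag(729, 1)·P⁻¹ = [[0, 1], [−729, 1]] · [[1, −1], [1, 0]] = [[1, 0], [−728, 729]].

[[1, 0], [−728, 729]]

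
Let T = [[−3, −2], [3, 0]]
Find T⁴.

T² = [[3, 6], [−9, −6]]
T³ = [[9, −6], [9, 18]]
T⁴ = [[−45, −18], [27, −18]]

[[−45, −18], [27, −18]]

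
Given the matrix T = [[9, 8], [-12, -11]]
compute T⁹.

tr T = -2 and det T = -3, so the characteristic polynomial is λ² − (-2)λ + (-3) with roots -3 and 1.
Eigenvectors give P = [[-2, 1], [3, -1]] with P⁻¹ = [[1, 1], [3, 2]], and T = P·diag(-3, 1)·P⁻¹.
Then T⁹ = P·diag(-19683, 1)·P⁻¹ = [[39366, 1], [-59049, -1]] · [[1, 1], [3, 2]] = [[39369, 39368], [-59052, -59051]].

[[39369, 39368], [-59052, -59051]]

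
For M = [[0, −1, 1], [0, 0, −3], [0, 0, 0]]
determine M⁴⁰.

M is strictly triangular, hence nilpotent: M³ = 0, so M⁴⁰ = 0.

[[0, 0, 0], [0, 0, 0], [0, 0, 0]]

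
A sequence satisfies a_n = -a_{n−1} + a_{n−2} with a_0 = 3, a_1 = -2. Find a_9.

With companion matrix A = [[-1, 1], [1, 0]], [a_n, a_{n−1}]ᵀ = A·[a_{n−1}, a_{n−2}]ᵀ, so [a_9, a_8]ᵀ = A⁸·[a_1, a_0]ᵀ.
A⁸ = [[34, -21], [-21, 13]], giving [a_9, a_8]ᵀ = [[-131], [81]].

-131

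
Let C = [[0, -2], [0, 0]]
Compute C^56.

[[0, 0], [0, 0]]

C is strictly triangular, hence nilpotent: C^2 = 0, so C^56 = 0.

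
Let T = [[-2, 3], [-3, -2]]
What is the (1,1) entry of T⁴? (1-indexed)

-119

T² = [[-5, -12], [12, -5]]
T³ = [[46, 9], [-9, 46]]
T⁴ = [[-119, 120], [-120, -119]]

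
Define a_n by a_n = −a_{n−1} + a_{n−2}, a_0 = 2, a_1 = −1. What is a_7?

With companion matrix C = [[−1, 1], [1, 0]], [a_n, a_{n−1}]ᵀ = C·[a_{n−1}, a_{n−2}]ᵀ, so [a_7, a_6]ᵀ = C⁶·[a_1, a_0]ᵀ.
C⁶ = [[13, −8], [−8, 5]], giving [a_7, a_6]ᵀ = [[−29], [18]].

−29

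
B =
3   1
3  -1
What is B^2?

[[12, 2], [6, 4]]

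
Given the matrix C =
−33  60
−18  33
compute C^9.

[[−216513, 393660], [−118098, 216513]]

tr C = 0 and det C = −9, so the characteristic polynomial is λ² − (0)λ + (−9) with roots −3 and 3.
Eigenvectors give P = [[−2, −5], [−1, −3]] with P⁻¹ = [[−3, 5], [1, −2]], and C = P·diag(−3, 3)·P⁻¹.
Then C^9 = P·diag(−19683, 19683)·P⁻¹ = [[39366, −98415], [19683, −59049]] · [[−3, 5], [1, −2]] = [[−216513, 393660], [−118098, 216513]].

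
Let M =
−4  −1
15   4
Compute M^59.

M² = I (check: tr M = 0 and det M = −1), so M^59 = M since 59 is odd.

[[−4, −1], [15, 4]]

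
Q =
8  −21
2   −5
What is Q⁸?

[[1786, −5355], [510, −1529]]

tr Q = 3 and det Q = 2, so the characteristic polynomial is λ² − (3)λ + (2) with roots 2 and 1.
Eigenvectors give P = [[7, 3], [2, 1]] with P⁻¹ = [[1, −3], [−2, 7]], and Q = P·diag(2, 1)·P⁻¹.
Then Q⁸ = P·diag(256, 1)·P⁻¹ = [[1792, 3], [512, 1]] · [[1, −3], [−2, 7]] = [[1786, −5355], [510, −1529]].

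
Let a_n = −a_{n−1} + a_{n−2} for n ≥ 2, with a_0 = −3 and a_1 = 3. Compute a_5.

With companion matrix B = [[−1, 1], [1, 0]], [a_n, a_{n−1}]ᵀ = B·[a_{n−1}, a_{n−2}]ᵀ, so [a_5, a_4]ᵀ = B⁴·[a_1, a_0]ᵀ.
B⁴ = [[5, −3], [−3, 2]], giving [a_5, a_4]ᵀ = [[24], [−15]].

24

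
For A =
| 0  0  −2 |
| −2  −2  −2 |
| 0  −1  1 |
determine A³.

A² = [[0, 2, −2], [4, 6, 6], [2, 1, 3]]
A³ = [[−4, −2, −6], [−12, −18, −14], [−2, −5, −3]]

[[−4, −2, −6], [−12, −18, −14], [−2, −5, −3]]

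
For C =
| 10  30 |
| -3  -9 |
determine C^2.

[[10, 30], [-3, -9]]

C² = C (a projection; rank 1, trace 1), so C^2 = C.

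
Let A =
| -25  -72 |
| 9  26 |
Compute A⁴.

[[-119, -360], [45, 136]]

tr A = 1 and det A = -2, so the characteristic polynomial is λ² − (1)λ + (-2) with roots -1 and 2.
Eigenvectors give P = [[-3, -8], [1, 3]] with P⁻¹ = [[-3, -8], [1, 3]], and A = P·diag(-1, 2)·P⁻¹.
Then A⁴ = P·diag(1, 16)·P⁻¹ = [[-3, -128], [1, 48]] · [[-3, -8], [1, 3]] = [[-119, -360], [45, 136]].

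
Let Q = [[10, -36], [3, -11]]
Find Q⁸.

tr Q = -1 and det Q = -2, so the characteristic polynomial is λ² − (-1)λ + (-2) with roots 1 and -2.
Eigenvectors give P = [[4, 3], [1, 1]] with P⁻¹ = [[1, -3], [-1, 4]], and Q = P·diag(1, -2)·P⁻¹.
Then Q⁸ = P·diag(1, 256)·P⁻¹ = [[4, 768], [1, 256]] · [[1, -3], [-1, 4]] = [[-764, 3060], [-255, 1021]].

[[-764, 3060], [-255, 1021]]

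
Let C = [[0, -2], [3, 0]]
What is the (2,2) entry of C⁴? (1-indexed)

C² = [[-6, 0], [0, -6]]
C³ = [[0, 12], [-18, 0]]
C⁴ = [[36, 0], [0, 36]]

36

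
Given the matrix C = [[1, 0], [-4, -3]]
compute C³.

[[1, 0], [-28, -27]]

tr C = -2 and det C = -3, so the characteristic polynomial is λ² − (-2)λ + (-3) with roots -3 and 1.
Eigenvectors give P = [[0, -1], [1, 1]] with P⁻¹ = [[1, 1], [-1, 0]], and C = P·diag(-3, 1)·P⁻¹.
Then C³ = P·diag(-27, 1)·P⁻¹ = [[0, -1], [-27, 1]] · [[1, 1], [-1, 0]] = [[1, 0], [-28, -27]].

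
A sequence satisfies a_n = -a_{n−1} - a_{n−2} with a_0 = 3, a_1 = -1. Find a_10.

-1

With companion matrix Q = [[-1, -1], [1, 0]], [a_n, a_{n−1}]ᵀ = Q·[a_{n−1}, a_{n−2}]ᵀ, so [a_10, a_9]ᵀ = Q⁹·[a_1, a_0]ᵀ.
Q⁹ = [[1, 0], [0, 1]], giving [a_10, a_9]ᵀ = [[-1], [3]].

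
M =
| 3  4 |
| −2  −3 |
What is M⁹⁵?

M² = I (check: tr M = 0 and det M = −1), so M⁹⁵ = M since 95 is odd.

[[3, 4], [−2, −3]]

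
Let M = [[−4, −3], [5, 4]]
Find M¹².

M² = I (check: tr M = 0 and det M = −1), so M¹² = I since 12 is even.

[[1, 0], [0, 1]]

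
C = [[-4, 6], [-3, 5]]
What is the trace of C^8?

tr C = 1 and det C = -2, so the characteristic polynomial is λ² − (1)λ + (-2) with roots -1 and 2.
Eigenvectors give P = [[2, -1], [1, -1]] with P⁻¹ = [[1, -1], [1, -2]], and C = P·diag(-1, 2)·P⁻¹.
Then C^8 = P·diag(1, 256)·P⁻¹ = [[2, -256], [1, -256]] · [[1, -1], [1, -2]] = [[-254, 510], [-255, 511]].

257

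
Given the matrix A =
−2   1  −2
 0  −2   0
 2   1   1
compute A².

[[0, −6, 2], [0, 4, 0], [−2, 1, −3]]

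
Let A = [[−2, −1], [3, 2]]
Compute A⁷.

[[−2, −1], [3, 2]]

A² = I (check: tr A = 0 and det A = −1), so A⁷ = A since 7 is odd.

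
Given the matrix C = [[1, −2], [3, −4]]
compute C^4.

C^2 = [[−5, 6], [−9, 10]]
C^3 = [[13, −14], [21, −22]]
C^4 = [[−29, 30], [−45, 46]]

[[−29, 30], [−45, 46]]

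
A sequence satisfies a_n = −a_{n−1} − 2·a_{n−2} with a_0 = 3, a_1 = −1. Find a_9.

With companion matrix A = [[−1, −2], [1, 0]], [a_n, a_{n−1}]ᵀ = A·[a_{n−1}, a_{n−2}]ᵀ, so [a_9, a_8]ᵀ = A⁸·[a_1, a_0]ᵀ.
A⁸ = [[−17, −6], [3, −14]], giving [a_9, a_8]ᵀ = [[−1], [−45]].

−1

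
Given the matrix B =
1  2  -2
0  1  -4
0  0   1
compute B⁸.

[[1, 16, -240], [0, 1, -32], [0, 0, 1]]

B = I + N where N = [[0, 2, -2], [0, 0, -4], [0, 0, 0]] is strictly upper-triangular, so N³ = 0.
(I + N)⁸ = I + 8·N + 28·N² = [[1, 16, -240], [0, 1, -32], [0, 0, 1]].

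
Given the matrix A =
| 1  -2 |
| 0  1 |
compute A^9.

[[1, -18], [0, 1]]

A = I + N where N = [[0, -2], [0, 0]] is strictly upper-triangular, so N^2 = 0.
(I + N)^9 = I + 9·N = [[1, -18], [0, 1]].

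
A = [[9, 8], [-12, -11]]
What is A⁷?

[[4377, 4376], [-6564, -6563]]

tr A = -2 and det A = -3, so the characteristic polynomial is λ² − (-2)λ + (-3) with roots -3 and 1.
Eigenvectors give P = [[-2, -1], [3, 1]] with P⁻¹ = [[1, 1], [-3, -2]], and A = P·diag(-3, 1)·P⁻¹.
Then A⁷ = P·diag(-2187, 1)·P⁻¹ = [[4374, -1], [-6561, 1]] · [[1, 1], [-3, -2]] = [[4377, 4376], [-6564, -6563]].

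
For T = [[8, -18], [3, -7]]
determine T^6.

tr T = 1 and det T = -2, so the characteristic polynomial is λ² − (1)λ + (-2) with roots -1 and 2.
Eigenvectors give P = [[2, 3], [1, 1]] with P⁻¹ = [[-1, 3], [1, -2]], and T = P·diag(-1, 2)·P⁻¹.
Then T^6 = P·diag(1, 64)·P⁻¹ = [[2, 192], [1, 64]] · [[-1, 3], [1, -2]] = [[190, -378], [63, -125]].

[[190, -378], [63, -125]]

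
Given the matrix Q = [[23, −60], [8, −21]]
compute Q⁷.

[[13127, −32820], [4376, −10941]]

tr Q = 2 and det Q = −3, so the characteristic polynomial is λ² − (2)λ + (−3) with roots 3 and −1.
Eigenvectors give P = [[3, −5], [1, −2]] with P⁻¹ = [[2, −5], [1, −3]], and Q = P·diag(3, −1)·P⁻¹.
Then Q⁷ = P·diag(2187, −1)·P⁻¹ = [[6561, 5], [2187, 2]] · [[2, −5], [1, −3]] = [[13127, −32820], [4376, −10941]].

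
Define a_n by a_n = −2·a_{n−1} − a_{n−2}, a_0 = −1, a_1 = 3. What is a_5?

With companion matrix B = [[−2, −1], [1, 0]], [a_n, a_{n−1}]ᵀ = B·[a_{n−1}, a_{n−2}]ᵀ, so [a_5, a_4]ᵀ = B⁴·[a_1, a_0]ᵀ.
B⁴ = [[5, 4], [−4, −3]], giving [a_5, a_4]ᵀ = [[11], [−9]].

11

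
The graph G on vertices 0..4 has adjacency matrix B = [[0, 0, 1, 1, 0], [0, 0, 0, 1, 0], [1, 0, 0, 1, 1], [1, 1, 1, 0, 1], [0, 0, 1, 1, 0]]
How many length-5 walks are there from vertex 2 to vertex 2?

36

The number of length-5 walks from vertex 2 to vertex 2 is entry (2,2) of B⁵, where B is the adjacency matrix.
B² = [[2, 1, 1, 1, 2], [1, 1, 1, 0, 1], [1, 1, 3, 2, 1], [1, 0, 2, 4, 1], [2, 1, 1, 1, 2]]
B³ = [[2, 1, 5, 6, 2], [1, 0, 2, 4, 1], [5, 2, 4, 6, 5], [6, 4, 6, 4, 6], [2, 1, 5, 6, 2]]
B⁴ = [[11, 6, 10, 10, 11], [6, 4, 6, 4, 6], [10, 6, 16, 16, 10], [10, 4, 16, 22, 10], [11, 6, 10, 10, 11]]
B⁵ = [[20, 10, 32, 38, 20], [10, 4, 16, 22, 10], [32, 16, 36, 42, 32], [38, 22, 42, 40, 38], [20, 10, 32, 38, 20]]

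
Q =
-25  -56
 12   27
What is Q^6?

tr Q = 2 and det Q = -3, so the characteristic polynomial is λ² − (2)λ + (-3) with roots -1 and 3.
Eigenvectors give P = [[7, -2], [-3, 1]] with P⁻¹ = [[1, 2], [3, 7]], and Q = P·diag(-1, 3)·P⁻¹.
Then Q^6 = P·diag(1, 729)·P⁻¹ = [[7, -1458], [-3, 729]] · [[1, 2], [3, 7]] = [[-4367, -10192], [2184, 5097]].

[[-4367, -10192], [2184, 5097]]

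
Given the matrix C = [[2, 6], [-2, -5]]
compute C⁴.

[[-44, -90], [30, 61]]

tr C = -3 and det C = 2, so the characteristic polynomial is λ² − (-3)λ + (2) with roots -1 and -2.
Eigenvectors give P = [[-2, -3], [1, 2]] with P⁻¹ = [[-2, -3], [1, 2]], and C = P·diag(-1, -2)·P⁻¹.
Then C⁴ = P·diag(1, 16)·P⁻¹ = [[-2, -48], [1, 32]] · [[-2, -3], [1, 2]] = [[-44, -90], [30, 61]].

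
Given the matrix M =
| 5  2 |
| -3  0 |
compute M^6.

[[2059, 1330], [-1995, -1266]]

tr M = 5 and det M = 6, so the characteristic polynomial is λ² − (5)λ + (6) with roots 3 and 2.
Eigenvectors give P = [[-1, -2], [1, 3]] with P⁻¹ = [[-3, -2], [1, 1]], and M = P·diag(3, 2)·P⁻¹.
Then M^6 = P·diag(729, 64)·P⁻¹ = [[-729, -128], [729, 192]] · [[-3, -2], [1, 1]] = [[2059, 1330], [-1995, -1266]].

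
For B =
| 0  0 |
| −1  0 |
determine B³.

[[0, 0], [0, 0]]

B is strictly triangular, hence nilpotent: B² = 0, so B³ = 0.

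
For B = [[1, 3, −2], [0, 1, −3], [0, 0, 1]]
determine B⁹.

[[1, 27, −342], [0, 1, −27], [0, 0, 1]]

B = I + N where N = [[0, 3, −2], [0, 0, −3], [0, 0, 0]] is strictly upper-triangular, so N³ = 0.
(I + N)⁹ = I + 9·N + 36·N² = [[1, 27, −342], [0, 1, −27], [0, 0, 1]].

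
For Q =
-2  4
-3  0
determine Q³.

Q² = [[-8, -8], [6, -12]]
Q³ = [[40, -32], [24, 24]]

[[40, -32], [24, 24]]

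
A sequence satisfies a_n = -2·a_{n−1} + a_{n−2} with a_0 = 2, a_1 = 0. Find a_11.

-4756

With companion matrix M = [[-2, 1], [1, 0]], [a_n, a_{n−1}]ᵀ = M·[a_{n−1}, a_{n−2}]ᵀ, so [a_11, a_10]ᵀ = M¹⁰·[a_1, a_0]ᵀ.
M¹⁰ = [[5741, -2378], [-2378, 985]], giving [a_11, a_10]ᵀ = [[-4756], [1970]].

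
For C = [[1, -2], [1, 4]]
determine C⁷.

[[-1931, -4118], [2059, 4246]]

tr C = 5 and det C = 6, so the characteristic polynomial is λ² − (5)λ + (6) with roots 2 and 3.
Eigenvectors give P = [[2, -1], [-1, 1]] with P⁻¹ = [[1, 1], [1, 2]], and C = P·diag(2, 3)·P⁻¹.
Then C⁷ = P·diag(128, 2187)·P⁻¹ = [[256, -2187], [-128, 2187]] · [[1, 1], [1, 2]] = [[-1931, -4118], [2059, 4246]].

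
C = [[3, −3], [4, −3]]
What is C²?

[[−3, 0], [0, −3]]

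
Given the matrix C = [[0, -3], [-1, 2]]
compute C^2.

[[3, -6], [-2, 7]]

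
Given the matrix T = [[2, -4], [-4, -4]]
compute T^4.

[[464, 416], [416, 1088]]

T^2 = [[20, 8], [8, 32]]
T^3 = [[8, -112], [-112, -160]]
T^4 = [[464, 416], [416, 1088]]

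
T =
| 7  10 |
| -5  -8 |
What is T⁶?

tr T = -1 and det T = -6, so the characteristic polynomial is λ² − (-1)λ + (-6) with roots -3 and 2.
Eigenvectors give P = [[-1, 2], [1, -1]] with P⁻¹ = [[1, 2], [1, 1]], and T = P·diag(-3, 2)·P⁻¹.
Then T⁶ = P·diag(729, 64)·P⁻¹ = [[-729, 128], [729, -64]] · [[1, 2], [1, 1]] = [[-601, -1330], [665, 1394]].

[[-601, -1330], [665, 1394]]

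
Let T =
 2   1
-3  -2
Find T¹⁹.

[[2, 1], [-3, -2]]

T² = I (check: tr T = 0 and det T = -1), so T¹⁹ = T since 19 is odd.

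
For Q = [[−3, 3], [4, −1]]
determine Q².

[[21, −12], [−16, 13]]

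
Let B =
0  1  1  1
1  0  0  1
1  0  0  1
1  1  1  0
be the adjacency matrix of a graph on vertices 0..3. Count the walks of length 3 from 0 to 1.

The number of length-3 walks from vertex 0 to vertex 1 is entry (0,1) of B^3, where B is the adjacency matrix.
B^2 = [[3, 1, 1, 2], [1, 2, 2, 1], [1, 2, 2, 1], [2, 1, 1, 3]]
B^3 = [[4, 5, 5, 5], [5, 2, 2, 5], [5, 2, 2, 5], [5, 5, 5, 4]]

5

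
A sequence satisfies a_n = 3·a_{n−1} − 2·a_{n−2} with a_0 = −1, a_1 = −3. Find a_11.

−4095

With companion matrix M = [[3, −2], [1, 0]], [a_n, a_{n−1}]ᵀ = M·[a_{n−1}, a_{n−2}]ᵀ, so [a_11, a_10]ᵀ = M^10·[a_1, a_0]ᵀ.
M^10 = [[2047, −2046], [1023, −1022]], giving [a_11, a_10]ᵀ = [[−4095], [−2047]].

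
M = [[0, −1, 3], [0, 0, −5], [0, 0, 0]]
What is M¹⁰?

[[0, 0, 0], [0, 0, 0], [0, 0, 0]]

M is strictly triangular, hence nilpotent: M³ = 0, so M¹⁰ = 0.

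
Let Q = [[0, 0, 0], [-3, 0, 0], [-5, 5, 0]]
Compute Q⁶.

[[0, 0, 0], [0, 0, 0], [0, 0, 0]]

Q is strictly triangular, hence nilpotent: Q³ = 0, so Q⁶ = 0.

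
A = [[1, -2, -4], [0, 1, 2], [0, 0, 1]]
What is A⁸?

[[1, -16, -144], [0, 1, 16], [0, 0, 1]]

A = I + N where N = [[0, -2, -4], [0, 0, 2], [0, 0, 0]] is strictly upper-triangular, so N³ = 0.
(I + N)⁸ = I + 8·N + 28·N² = [[1, -16, -144], [0, 1, 16], [0, 0, 1]].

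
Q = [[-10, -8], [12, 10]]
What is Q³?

[[-40, -32], [48, 40]]

tr Q = 0 and det Q = -4, so the characteristic polynomial is λ² − (0)λ + (-4) with roots 2 and -2.
Eigenvectors give P = [[-2, -1], [3, 1]] with P⁻¹ = [[1, 1], [-3, -2]], and Q = P·diag(2, -2)·P⁻¹.
Then Q³ = P·diag(8, -8)·P⁻¹ = [[-16, 8], [24, -8]] · [[1, 1], [-3, -2]] = [[-40, -32], [48, 40]].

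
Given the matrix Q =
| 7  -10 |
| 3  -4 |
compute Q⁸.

tr Q = 3 and det Q = 2, so the characteristic polynomial is λ² − (3)λ + (2) with roots 1 and 2.
Eigenvectors give P = [[-5, 2], [-3, 1]] with P⁻¹ = [[1, -2], [3, -5]], and Q = P·diag(1, 2)·P⁻¹.
Then Q⁸ = P·diag(1, 256)·P⁻¹ = [[-5, 512], [-3, 256]] · [[1, -2], [3, -5]] = [[1531, -2550], [765, -1274]].

[[1531, -2550], [765, -1274]]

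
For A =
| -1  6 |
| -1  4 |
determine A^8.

tr A = 3 and det A = 2, so the characteristic polynomial is λ² − (3)λ + (2) with roots 1 and 2.
Eigenvectors give P = [[3, -2], [1, -1]] with P⁻¹ = [[1, -2], [1, -3]], and A = P·diag(1, 2)·P⁻¹.
Then A^8 = P·diag(1, 256)·P⁻¹ = [[3, -512], [1, -256]] · [[1, -2], [1, -3]] = [[-509, 1530], [-255, 766]].

[[-509, 1530], [-255, 766]]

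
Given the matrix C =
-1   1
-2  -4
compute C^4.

tr C = -5 and det C = 6, so the characteristic polynomial is λ² − (-5)λ + (6) with roots -2 and -3.
Eigenvectors give P = [[-1, 1], [1, -2]] with P⁻¹ = [[-2, -1], [-1, -1]], and C = P·diag(-2, -3)·P⁻¹.
Then C^4 = P·diag(16, 81)·P⁻¹ = [[-16, 81], [16, -162]] · [[-2, -1], [-1, -1]] = [[-49, -65], [130, 146]].

[[-49, -65], [130, 146]]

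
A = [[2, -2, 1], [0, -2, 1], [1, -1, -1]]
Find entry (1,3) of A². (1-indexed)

-1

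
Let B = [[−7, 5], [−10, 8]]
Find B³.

[[−43, 35], [−70, 62]]

tr B = 1 and det B = −6, so the characteristic polynomial is λ² − (1)λ + (−6) with roots 3 and −2.
Eigenvectors give P = [[−1, −1], [−2, −1]] with P⁻¹ = [[1, −1], [−2, 1]], and B = P·diag(3, −2)·P⁻¹.
Then B³ = P·diag(27, −8)·P⁻¹ = [[−27, 8], [−54, 8]] · [[1, −1], [−2, 1]] = [[−43, 35], [−70, 62]].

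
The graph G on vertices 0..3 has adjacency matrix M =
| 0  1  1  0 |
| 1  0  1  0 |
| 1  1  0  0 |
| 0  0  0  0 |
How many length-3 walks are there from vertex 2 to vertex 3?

The number of length-3 walks from vertex 2 to vertex 3 is entry (2,3) of M^3, where M is the adjacency matrix.
M^2 = [[2, 1, 1, 0], [1, 2, 1, 0], [1, 1, 2, 0], [0, 0, 0, 0]]
M^3 = [[2, 3, 3, 0], [3, 2, 3, 0], [3, 3, 2, 0], [0, 0, 0, 0]]

0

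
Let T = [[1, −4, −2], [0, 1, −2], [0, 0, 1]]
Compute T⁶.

[[1, −24, 108], [0, 1, −12], [0, 0, 1]]

T = I + N where N = [[0, −4, −2], [0, 0, −2], [0, 0, 0]] is strictly upper-triangular, so N³ = 0.
(I + N)⁶ = I + 6·N + 15·N² = [[1, −24, 108], [0, 1, −12], [0, 0, 1]].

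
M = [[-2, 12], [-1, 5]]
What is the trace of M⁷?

129

tr M = 3 and det M = 2, so the characteristic polynomial is λ² − (3)λ + (2) with roots 1 and 2.
Eigenvectors give P = [[4, -3], [1, -1]] with P⁻¹ = [[1, -3], [1, -4]], and M = P·diag(1, 2)·P⁻¹.
Then M⁷ = P·diag(1, 128)·P⁻¹ = [[4, -384], [1, -128]] · [[1, -3], [1, -4]] = [[-380, 1524], [-127, 509]].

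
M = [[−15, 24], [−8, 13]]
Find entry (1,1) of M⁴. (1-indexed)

tr M = −2 and det M = −3, so the characteristic polynomial is λ² − (−2)λ + (−3) with roots 1 and −3.
Eigenvectors give P = [[−3, 2], [−2, 1]] with P⁻¹ = [[1, −2], [2, −3]], and M = P·diag(1, −3)·P⁻¹.
Then M⁴ = P·diag(1, 81)·P⁻¹ = [[−3, 162], [−2, 81]] · [[1, −2], [2, −3]] = [[321, −480], [160, −239]].

321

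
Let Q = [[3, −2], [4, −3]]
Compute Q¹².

Q² = I (check: tr Q = 0 and det Q = −1), so Q¹² = I since 12 is even.

[[1, 0], [0, 1]]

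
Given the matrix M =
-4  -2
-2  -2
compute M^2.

[[20, 12], [12, 8]]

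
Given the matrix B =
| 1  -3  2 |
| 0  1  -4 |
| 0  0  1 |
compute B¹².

[[1, -36, 816], [0, 1, -48], [0, 0, 1]]

B = I + N where N = [[0, -3, 2], [0, 0, -4], [0, 0, 0]] is strictly upper-triangular, so N³ = 0.
(I + N)¹² = I + 12·N + 66·N² = [[1, -36, 816], [0, 1, -48], [0, 0, 1]].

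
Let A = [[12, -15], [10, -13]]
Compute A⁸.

tr A = -1 and det A = -6, so the characteristic polynomial is λ² − (-1)λ + (-6) with roots -3 and 2.
Eigenvectors give P = [[1, 3], [1, 2]] with P⁻¹ = [[-2, 3], [1, -1]], and A = P·diag(-3, 2)·P⁻¹.
Then A⁸ = P·diag(6561, 256)·P⁻¹ = [[6561, 768], [6561, 512]] · [[-2, 3], [1, -1]] = [[-12354, 18915], [-12610, 19171]].

[[-12354, 18915], [-12610, 19171]]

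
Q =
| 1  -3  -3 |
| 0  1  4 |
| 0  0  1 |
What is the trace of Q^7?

Q = I + N where N = [[0, -3, -3], [0, 0, 4], [0, 0, 0]] is strictly upper-triangular, so N^3 = 0.
(I + N)^7 = I + 7·N + 21·N^2 = [[1, -21, -273], [0, 1, 28], [0, 0, 1]].

3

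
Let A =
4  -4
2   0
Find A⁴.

A² = [[8, -16], [8, -8]]
A³ = [[0, -32], [16, -32]]
A⁴ = [[-64, 0], [0, -64]]

[[-64, 0], [0, -64]]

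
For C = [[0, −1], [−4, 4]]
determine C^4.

[[80, −96], [−384, 464]]

C^2 = [[4, −4], [−16, 20]]
C^3 = [[16, −20], [−80, 96]]
C^4 = [[80, −96], [−384, 464]]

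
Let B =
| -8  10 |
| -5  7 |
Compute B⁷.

tr B = -1 and det B = -6, so the characteristic polynomial is λ² − (-1)λ + (-6) with roots 2 and -3.
Eigenvectors give P = [[-1, 2], [-1, 1]] with P⁻¹ = [[1, -2], [1, -1]], and B = P·diag(2, -3)·P⁻¹.
Then B⁷ = P·diag(128, -2187)·P⁻¹ = [[-128, -4374], [-128, -2187]] · [[1, -2], [1, -1]] = [[-4502, 4630], [-2315, 2443]].

[[-4502, 4630], [-2315, 2443]]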